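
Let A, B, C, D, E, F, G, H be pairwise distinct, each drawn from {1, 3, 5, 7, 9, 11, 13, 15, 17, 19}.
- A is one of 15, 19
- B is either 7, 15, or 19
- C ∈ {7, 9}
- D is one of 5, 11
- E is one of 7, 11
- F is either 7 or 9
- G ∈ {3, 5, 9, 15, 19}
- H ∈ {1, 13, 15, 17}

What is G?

The 2 variables C and F are confined to {7, 9}, which locks those values in; drop them from B, E, G.
E's domain is down to {11}, so E = 11. Eliminate 11 elsewhere: D.
D must be 5 (only option left). Strike 5 from G.
A and B between them cover only {15, 19} — a naked pair. Remove those values from G, H.
So G = 3.

3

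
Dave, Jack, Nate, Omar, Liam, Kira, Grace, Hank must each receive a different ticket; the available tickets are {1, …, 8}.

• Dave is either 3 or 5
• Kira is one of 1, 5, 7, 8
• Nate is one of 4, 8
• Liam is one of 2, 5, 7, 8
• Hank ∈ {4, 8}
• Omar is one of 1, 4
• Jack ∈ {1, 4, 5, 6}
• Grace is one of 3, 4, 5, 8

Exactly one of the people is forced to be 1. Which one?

Among the 8 variables, 2 fits only Liam (and all 8 values in {1, 2, 3, 4, 5, 6, 7, 8} must be used), so Liam = 2.
The 7 still-open variables together cover exactly {1, 3, 4, 5, 6, 7, 8} — 7 values for 7 variables — and 6 appears only in Jack's list, so Jack = 6.
The 6 still-open variables together cover exactly {1, 3, 4, 5, 7, 8} — 6 values for 6 variables — and 7 appears only in Kira's list, so Kira = 7.
The 5 still-open variables together cover exactly {1, 3, 4, 5, 8} — 5 values for 5 variables — and 1 appears only in Omar's list, so Omar = 1.

Omar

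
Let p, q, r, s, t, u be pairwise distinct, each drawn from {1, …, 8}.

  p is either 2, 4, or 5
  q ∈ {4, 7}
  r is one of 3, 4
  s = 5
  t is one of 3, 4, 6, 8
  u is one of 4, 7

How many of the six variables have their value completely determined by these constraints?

s's domain is down to {5}, so s = 5. So p can't be 5.
q and u between them cover only {4, 7} — a naked pair. Remove those values from p, r, t.
p's domain is down to {2}, so p = 2.
r's domain is down to {3}, so r = 3. So t can't be 3.
Determined: p=2, r=3, s=5. The other variables each still have more than one consistent value. That makes 3.

3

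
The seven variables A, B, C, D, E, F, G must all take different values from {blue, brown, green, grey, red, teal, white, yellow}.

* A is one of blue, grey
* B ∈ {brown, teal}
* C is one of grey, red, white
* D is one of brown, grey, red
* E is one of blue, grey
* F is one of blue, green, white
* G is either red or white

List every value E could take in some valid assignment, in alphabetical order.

blue, grey

The 7 variables draw from only 7 values {blue, brown, green, grey, red, teal, white}, so each is used; only F can be green, hence F = green.
Among the 6 still-open variables, teal fits only B (and all 6 values in {blue, brown, grey, red, teal, white} must be used), so B = teal.
The 5 still-open variables together cover exactly {blue, brown, grey, red, white} — 5 values for 5 variables — and brown appears only in D's list, so D = brown.
The 2 variables A and E are confined to {blue, grey}, which locks those values in; drop them from C.
No further eliminations apply; E can still be any of blue, grey.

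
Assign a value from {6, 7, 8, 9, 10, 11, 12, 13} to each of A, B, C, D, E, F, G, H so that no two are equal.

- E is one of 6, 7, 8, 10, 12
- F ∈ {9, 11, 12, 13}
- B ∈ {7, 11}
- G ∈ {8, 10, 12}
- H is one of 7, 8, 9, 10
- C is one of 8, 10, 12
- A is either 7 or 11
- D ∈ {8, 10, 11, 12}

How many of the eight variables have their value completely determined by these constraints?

The 8 variables together cover exactly {6, 7, 8, 9, 10, 11, 12, 13} — 8 values for 8 variables — and 6 appears only in E's list, so E = 6.
Among the 7 still-open variables, 13 fits only F (and all 7 values in {7, 8, 9, 10, 11, 12, 13} must be used), so F = 13.
The 6 still-open variables together cover exactly {7, 8, 9, 10, 11, 12} — 6 values for 6 variables — and 9 appears only in H's list, so H = 9.
A and B between them cover only {7, 11} — a naked pair. Remove those values from D.
Determined: E=6, F=13, H=9. The other variables each still have more than one consistent value. That makes 3.

3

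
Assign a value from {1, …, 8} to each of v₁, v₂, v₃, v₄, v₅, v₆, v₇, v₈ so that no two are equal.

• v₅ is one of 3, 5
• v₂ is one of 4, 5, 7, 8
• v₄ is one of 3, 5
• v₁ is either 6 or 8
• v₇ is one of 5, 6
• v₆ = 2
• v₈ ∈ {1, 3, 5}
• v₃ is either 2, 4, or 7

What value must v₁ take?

8

v₆'s domain is down to {2}, so v₆ = 2. So v₃ can't be 2.
The 7 still-open variables draw from only 7 values {1, 3, 4, 5, 6, 7, 8}, so each is used; only v₈ can be 1, hence v₈ = 1.
v₄ and v₅ share exactly the 2 values {3, 5}; by pigeonhole those values go to them, so strike 3, 5 from v₂, v₇.
That leaves v₇ = 6. Strike 6 from v₁.
So v₁ = 8.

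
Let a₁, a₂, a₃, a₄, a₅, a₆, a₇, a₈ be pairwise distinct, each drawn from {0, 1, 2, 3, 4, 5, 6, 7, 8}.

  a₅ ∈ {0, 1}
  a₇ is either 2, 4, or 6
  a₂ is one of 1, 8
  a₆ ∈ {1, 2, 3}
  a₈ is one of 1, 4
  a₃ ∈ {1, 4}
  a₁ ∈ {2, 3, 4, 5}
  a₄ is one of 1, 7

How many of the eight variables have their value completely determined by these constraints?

The 2 variables a₃ and a₈ are confined to {1, 4}, which locks those values in; drop them from a₁, a₂, a₄, a₅, a₆, a₇.
a₂'s domain is down to {8}, so a₂ = 8.
a₄ has just one choice, so a₄ = 7.
a₅ has just one choice, so a₅ = 0.
Determined: a₂=8, a₄=7, a₅=0. The other variables each still have more than one consistent value. That makes 3.

3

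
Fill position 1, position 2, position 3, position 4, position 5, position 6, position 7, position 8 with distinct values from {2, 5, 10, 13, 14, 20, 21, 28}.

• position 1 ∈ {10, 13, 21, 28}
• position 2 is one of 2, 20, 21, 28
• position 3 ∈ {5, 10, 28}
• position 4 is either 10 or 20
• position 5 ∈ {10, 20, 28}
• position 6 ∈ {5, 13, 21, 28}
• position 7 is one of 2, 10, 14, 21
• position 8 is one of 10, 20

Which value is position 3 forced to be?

5

The 8 variables together cover exactly {2, 5, 10, 13, 14, 20, 21, 28} — 8 values for 8 variables — and 14 appears only in position 7's list, so position 7 = 14.
The 7 still-open variables draw from only 7 values {2, 5, 10, 13, 20, 21, 28}, so each is used; only position 2 can be 2, hence position 2 = 2.
The 2 variables position 4 and position 8 are confined to {10, 20}, which locks those values in; drop them from position 1, position 3, position 5.
position 5's domain is down to {28}, so position 5 = 28. So position 1, position 3, position 6 can't be 28.
So position 3 = 5.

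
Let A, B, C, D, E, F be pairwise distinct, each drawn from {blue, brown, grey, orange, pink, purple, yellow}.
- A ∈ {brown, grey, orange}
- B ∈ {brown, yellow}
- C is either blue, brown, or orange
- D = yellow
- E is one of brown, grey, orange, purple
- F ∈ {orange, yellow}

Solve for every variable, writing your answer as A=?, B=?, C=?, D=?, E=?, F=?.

A=grey, B=brown, C=blue, D=yellow, E=purple, F=orange

D's domain is down to {yellow}, so D = yellow. Remove yellow from B, F.
F must be orange (only option left). Remove orange from A, C, E.
B has just one choice, so B = brown. Remove brown from A, C, E.
C's domain is down to {blue}, so C = blue.
That leaves A = grey. Strike grey from E.
That leaves E = purple.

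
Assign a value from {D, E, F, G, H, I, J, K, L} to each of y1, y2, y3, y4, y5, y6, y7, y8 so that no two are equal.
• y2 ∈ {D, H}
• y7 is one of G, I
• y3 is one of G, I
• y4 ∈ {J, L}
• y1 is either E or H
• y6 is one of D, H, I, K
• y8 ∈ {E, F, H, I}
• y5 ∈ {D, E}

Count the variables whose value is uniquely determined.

2

y3 and y7 between them cover only {G, I} — a naked pair. Remove those values from y6, y8.
y1, y2, y5 between them cover only {D, E, H} — a naked triple. Remove those values from y6, y8.
y6 has just one choice, so y6 = K.
y8 has just one choice, so y8 = F.
Determined: y6=K, y8=F. The other variables each still have more than one consistent value. That makes 2.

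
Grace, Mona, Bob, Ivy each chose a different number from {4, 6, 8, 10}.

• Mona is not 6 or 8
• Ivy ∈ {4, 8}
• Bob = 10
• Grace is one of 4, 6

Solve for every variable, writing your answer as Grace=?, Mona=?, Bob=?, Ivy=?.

Bob must be 10 (only option left). Remove 10 from Mona.
Mona has just one choice, so Mona = 4. Eliminate 4 elsewhere: Grace, Ivy.
Ivy's domain is down to {8}, so Ivy = 8.
Grace has just one choice, so Grace = 6.

Grace=6, Mona=4, Bob=10, Ivy=8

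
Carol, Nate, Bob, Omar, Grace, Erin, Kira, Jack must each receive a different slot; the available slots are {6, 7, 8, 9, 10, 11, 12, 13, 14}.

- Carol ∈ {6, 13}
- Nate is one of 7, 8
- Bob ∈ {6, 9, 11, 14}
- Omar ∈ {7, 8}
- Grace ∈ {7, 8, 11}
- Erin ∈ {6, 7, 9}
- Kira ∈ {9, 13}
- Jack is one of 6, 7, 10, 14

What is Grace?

11

Among the 8 variables, 10 fits only Jack (and all 8 values in {6, 7, 8, 9, 10, 11, 13, 14} must be used), so Jack = 10.
The 7 still-open variables together cover exactly {6, 7, 8, 9, 11, 13, 14} — 7 values for 7 variables — and 14 appears only in Bob's list, so Bob = 14.
The 6 still-open variables together cover exactly {6, 7, 8, 9, 11, 13} — 6 values for 6 variables — and 11 appears only in Grace's list, so Grace = 11.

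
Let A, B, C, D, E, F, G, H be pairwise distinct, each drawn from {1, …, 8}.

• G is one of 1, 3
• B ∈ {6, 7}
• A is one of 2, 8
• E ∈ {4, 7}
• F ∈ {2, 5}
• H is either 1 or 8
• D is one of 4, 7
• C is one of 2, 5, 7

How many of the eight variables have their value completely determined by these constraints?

4

The 8 variables draw from only 8 values {1, 2, 3, 4, 5, 6, 7, 8}, so each is used; only G can be 3, hence G = 3.
The 7 still-open variables draw from only 7 values {1, 2, 4, 5, 6, 7, 8}, so each is used; only H can be 1, hence H = 1.
Among the 6 still-open variables, 6 fits only B (and all 6 values in {2, 4, 5, 6, 7, 8} must be used), so B = 6.
The 5 still-open variables together cover exactly {2, 4, 5, 7, 8} — 5 values for 5 variables — and 8 appears only in A's list, so A = 8.
D and E share exactly the 2 values {4, 7}; by pigeonhole those values go to them, so strike 4, 7 from C.
Determined: A=8, B=6, G=3, H=1. The other variables each still have more than one consistent value. That makes 4.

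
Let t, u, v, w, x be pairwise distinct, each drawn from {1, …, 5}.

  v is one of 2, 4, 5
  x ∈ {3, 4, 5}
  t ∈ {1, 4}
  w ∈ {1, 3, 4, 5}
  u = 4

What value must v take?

2

u's domain is down to {4}, so u = 4. So t, v, w, x can't be 4.
t has just one choice, so t = 1. Eliminate 1 elsewhere: w.
The 3 still-open variables draw from only 3 values {2, 3, 5}, so each is used; only v can be 2, hence v = 2.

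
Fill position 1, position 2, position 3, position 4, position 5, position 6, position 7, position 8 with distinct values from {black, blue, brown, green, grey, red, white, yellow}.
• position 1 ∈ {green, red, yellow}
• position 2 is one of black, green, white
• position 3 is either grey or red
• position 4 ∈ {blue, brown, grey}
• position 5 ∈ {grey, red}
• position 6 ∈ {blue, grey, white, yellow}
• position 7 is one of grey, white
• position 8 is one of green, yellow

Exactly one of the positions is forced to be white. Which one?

position 7

Among the 8 variables, black fits only position 2 (and all 8 values in {black, blue, brown, green, grey, red, white, yellow} must be used), so position 2 = black.
The 7 still-open variables together cover exactly {blue, brown, green, grey, red, white, yellow} — 7 values for 7 variables — and brown appears only in position 4's list, so position 4 = brown.
The 6 still-open variables draw from only 6 values {blue, green, grey, red, white, yellow}, so each is used; only position 6 can be blue, hence position 6 = blue.
The 5 still-open variables together cover exactly {green, grey, red, white, yellow} — 5 values for 5 variables — and white appears only in position 7's list, so position 7 = white.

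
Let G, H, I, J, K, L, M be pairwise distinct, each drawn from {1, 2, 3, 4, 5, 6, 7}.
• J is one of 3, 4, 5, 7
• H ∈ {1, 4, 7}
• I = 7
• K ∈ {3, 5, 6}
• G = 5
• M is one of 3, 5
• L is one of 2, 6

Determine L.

2

G must be 5 (only option left). Strike 5 from J, K, M.
I has just one choice, so I = 7. Remove 7 from H, J.
M must be 3 (only option left). Remove 3 from J, K.
J has just one choice, so J = 4. So H can't be 4.
K must be 6 (only option left). So L can't be 6.
So L = 2.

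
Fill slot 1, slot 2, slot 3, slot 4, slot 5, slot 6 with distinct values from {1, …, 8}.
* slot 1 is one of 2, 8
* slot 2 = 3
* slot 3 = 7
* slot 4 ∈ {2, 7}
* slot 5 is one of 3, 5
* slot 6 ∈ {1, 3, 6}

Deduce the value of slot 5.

5

slot 2 must be 3 (only option left). Strike 3 from slot 5, slot 6.
So slot 5 = 5.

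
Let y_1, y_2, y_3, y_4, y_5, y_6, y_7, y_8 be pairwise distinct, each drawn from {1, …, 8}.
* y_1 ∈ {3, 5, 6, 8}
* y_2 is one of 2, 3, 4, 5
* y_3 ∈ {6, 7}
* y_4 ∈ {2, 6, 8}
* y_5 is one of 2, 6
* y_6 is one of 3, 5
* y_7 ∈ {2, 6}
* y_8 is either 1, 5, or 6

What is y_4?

Among the 8 variables, 1 fits only y_8 (and all 8 values in {1, 2, 3, 4, 5, 6, 7, 8} must be used), so y_8 = 1.
The 7 still-open variables draw from only 7 values {2, 3, 4, 5, 6, 7, 8}, so each is used; only y_2 can be 4, hence y_2 = 4.
Among the 6 still-open variables, 7 fits only y_3 (and all 6 values in {2, 3, 5, 6, 7, 8} must be used), so y_3 = 7.
y_5 and y_7 share exactly the 2 values {2, 6}; by pigeonhole those values go to them, so strike 2, 6 from y_1, y_4.
So y_4 = 8.

8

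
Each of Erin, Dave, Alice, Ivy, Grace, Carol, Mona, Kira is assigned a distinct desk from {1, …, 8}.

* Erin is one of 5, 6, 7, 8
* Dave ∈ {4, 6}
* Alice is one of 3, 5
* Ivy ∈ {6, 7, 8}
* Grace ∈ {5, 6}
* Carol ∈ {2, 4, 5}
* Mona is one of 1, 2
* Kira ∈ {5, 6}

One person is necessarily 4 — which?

Dave

The 8 variables draw from only 8 values {1, 2, 3, 4, 5, 6, 7, 8}, so each is used; only Mona can be 1, hence Mona = 1.
The 7 still-open variables together cover exactly {2, 3, 4, 5, 6, 7, 8} — 7 values for 7 variables — and 2 appears only in Carol's list, so Carol = 2.
Among the 6 still-open variables, 3 fits only Alice (and all 6 values in {3, 4, 5, 6, 7, 8} must be used), so Alice = 3.
The 5 still-open variables draw from only 5 values {4, 5, 6, 7, 8}, so each is used; only Dave can be 4, hence Dave = 4.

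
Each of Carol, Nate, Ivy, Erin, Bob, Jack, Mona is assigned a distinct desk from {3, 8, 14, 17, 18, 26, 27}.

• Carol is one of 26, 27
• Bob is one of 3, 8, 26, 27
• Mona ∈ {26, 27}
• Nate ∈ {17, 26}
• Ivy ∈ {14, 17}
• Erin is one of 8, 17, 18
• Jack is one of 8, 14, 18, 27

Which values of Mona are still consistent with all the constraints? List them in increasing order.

The 7 variables together cover exactly {3, 8, 14, 17, 18, 26, 27} — 7 values for 7 variables — and 3 appears only in Bob's list, so Bob = 3.
Carol and Mona share exactly the 2 values {26, 27}; by pigeonhole those values go to them, so strike 26, 27 from Nate, Jack.
Nate's domain is down to {17}, so Nate = 17. Strike 17 from Ivy, Erin.
Ivy has just one choice, so Ivy = 14. Remove 14 from Jack.
No further eliminations apply; Mona can still be any of 26, 27.

26, 27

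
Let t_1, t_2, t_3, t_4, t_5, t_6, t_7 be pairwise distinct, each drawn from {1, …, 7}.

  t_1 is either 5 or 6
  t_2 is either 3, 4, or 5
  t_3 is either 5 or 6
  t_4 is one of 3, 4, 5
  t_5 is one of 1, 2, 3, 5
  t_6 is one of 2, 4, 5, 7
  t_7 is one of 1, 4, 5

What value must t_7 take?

1

Among the 7 variables, 7 fits only t_6 (and all 7 values in {1, 2, 3, 4, 5, 6, 7} must be used), so t_6 = 7.
The 6 still-open variables draw from only 6 values {1, 2, 3, 4, 5, 6}, so each is used; only t_5 can be 2, hence t_5 = 2.
Among the 5 still-open variables, 1 fits only t_7 (and all 5 values in {1, 3, 4, 5, 6} must be used), so t_7 = 1.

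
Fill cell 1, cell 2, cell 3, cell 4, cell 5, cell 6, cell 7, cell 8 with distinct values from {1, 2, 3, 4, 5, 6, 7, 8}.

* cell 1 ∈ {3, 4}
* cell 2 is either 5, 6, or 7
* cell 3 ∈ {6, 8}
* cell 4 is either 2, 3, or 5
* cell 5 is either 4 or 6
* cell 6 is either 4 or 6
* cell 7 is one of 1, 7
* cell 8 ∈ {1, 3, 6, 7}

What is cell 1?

The 8 variables together cover exactly {1, 2, 3, 4, 5, 6, 7, 8} — 8 values for 8 variables — and 2 appears only in cell 4's list, so cell 4 = 2.
Among the 7 still-open variables, 5 fits only cell 2 (and all 7 values in {1, 3, 4, 5, 6, 7, 8} must be used), so cell 2 = 5.
Among the 6 still-open variables, 8 fits only cell 3 (and all 6 values in {1, 3, 4, 6, 7, 8} must be used), so cell 3 = 8.
cell 5 and cell 6 between them cover only {4, 6} — a naked pair. Remove those values from cell 1, cell 8.
So cell 1 = 3.

3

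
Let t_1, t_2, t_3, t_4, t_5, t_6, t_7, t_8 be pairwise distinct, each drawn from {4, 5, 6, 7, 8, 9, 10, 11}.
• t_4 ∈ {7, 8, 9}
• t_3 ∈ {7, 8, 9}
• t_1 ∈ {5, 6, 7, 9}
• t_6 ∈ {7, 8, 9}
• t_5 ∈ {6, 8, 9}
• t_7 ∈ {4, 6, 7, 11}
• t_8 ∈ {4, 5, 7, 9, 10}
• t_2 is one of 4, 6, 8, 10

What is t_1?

5

Among the 8 variables, 11 fits only t_7 (and all 8 values in {4, 5, 6, 7, 8, 9, 10, 11} must be used), so t_7 = 11.
The 3 variables t_3, t_4, t_6 are confined to {7, 8, 9}, which locks those values in; drop them from t_1, t_2, t_5, t_8.
t_5's domain is down to {6}, so t_5 = 6. Strike 6 from t_1, t_2.
So t_1 = 5.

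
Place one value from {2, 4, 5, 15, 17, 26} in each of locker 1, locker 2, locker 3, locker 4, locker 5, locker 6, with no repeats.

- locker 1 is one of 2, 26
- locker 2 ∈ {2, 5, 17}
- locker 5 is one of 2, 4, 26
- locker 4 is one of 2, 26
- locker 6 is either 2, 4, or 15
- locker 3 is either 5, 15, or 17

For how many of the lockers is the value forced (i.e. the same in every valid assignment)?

2

The 2 variables locker 1 and locker 4 are confined to {2, 26}, which locks those values in; drop them from locker 2, locker 5, locker 6.
locker 5 has just one choice, so locker 5 = 4. Strike 4 from locker 6.
locker 6 must be 15 (only option left). Strike 15 from locker 3.
Determined: locker 5=4, locker 6=15. The other lockers each still have more than one consistent value. That makes 2.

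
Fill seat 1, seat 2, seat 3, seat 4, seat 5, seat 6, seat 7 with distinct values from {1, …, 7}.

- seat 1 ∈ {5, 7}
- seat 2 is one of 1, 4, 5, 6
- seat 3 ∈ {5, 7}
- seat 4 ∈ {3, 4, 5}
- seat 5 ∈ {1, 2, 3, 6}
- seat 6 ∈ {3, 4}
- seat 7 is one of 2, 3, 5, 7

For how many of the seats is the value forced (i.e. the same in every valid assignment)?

1

seat 1 and seat 3 share exactly the 2 values {5, 7}; by pigeonhole those values go to them, so strike 5, 7 from seat 2, seat 4, seat 7.
seat 4 and seat 6 share exactly the 2 values {3, 4}; by pigeonhole those values go to them, so strike 3, 4 from seat 2, seat 5, seat 7.
seat 7 has just one choice, so seat 7 = 2. Remove 2 from seat 5.
Determined: seat 7=2. The other seats each still have more than one consistent value. That makes 1.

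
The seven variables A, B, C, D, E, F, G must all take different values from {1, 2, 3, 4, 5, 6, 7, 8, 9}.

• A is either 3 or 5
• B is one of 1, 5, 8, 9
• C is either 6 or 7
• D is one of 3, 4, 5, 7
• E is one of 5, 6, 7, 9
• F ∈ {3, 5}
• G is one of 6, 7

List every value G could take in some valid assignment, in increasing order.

A and F share exactly the 2 values {3, 5}; by pigeonhole those values go to them, so strike 3, 5 from B, D, E.
The 2 variables C and G are confined to {6, 7}, which locks those values in; drop them from D, E.
D has just one choice, so D = 4.
That leaves E = 9. So B can't be 9.
No further eliminations apply; G can still be any of 6, 7.

6, 7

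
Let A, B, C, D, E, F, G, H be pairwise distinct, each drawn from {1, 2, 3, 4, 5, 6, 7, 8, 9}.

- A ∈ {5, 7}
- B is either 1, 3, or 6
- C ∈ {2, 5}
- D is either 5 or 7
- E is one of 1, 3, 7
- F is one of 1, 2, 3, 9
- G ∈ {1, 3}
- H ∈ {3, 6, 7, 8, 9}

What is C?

The 8 variables together cover exactly {1, 2, 3, 5, 6, 7, 8, 9} — 8 values for 8 variables — and 8 appears only in H's list, so H = 8.
The 7 still-open variables together cover exactly {1, 2, 3, 5, 6, 7, 9} — 7 values for 7 variables — and 6 appears only in B's list, so B = 6.
The 6 still-open variables draw from only 6 values {1, 2, 3, 5, 7, 9}, so each is used; only F can be 9, hence F = 9.
The 5 still-open variables together cover exactly {1, 2, 3, 5, 7} — 5 values for 5 variables — and 2 appears only in C's list, so C = 2.

2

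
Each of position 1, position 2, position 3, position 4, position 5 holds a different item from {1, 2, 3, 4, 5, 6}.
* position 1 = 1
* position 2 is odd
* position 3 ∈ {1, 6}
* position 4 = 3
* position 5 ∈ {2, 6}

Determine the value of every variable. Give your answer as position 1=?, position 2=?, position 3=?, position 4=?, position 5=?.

position 1=1, position 2=5, position 3=6, position 4=3, position 5=2

position 1's domain is down to {1}, so position 1 = 1. Eliminate 1 elsewhere: position 2, position 3.
position 3 must be 6 (only option left). Strike 6 from position 5.
That leaves position 4 = 3. Eliminate 3 elsewhere: position 2.
position 5 has just one choice, so position 5 = 2.
position 2 has just one choice, so position 2 = 5.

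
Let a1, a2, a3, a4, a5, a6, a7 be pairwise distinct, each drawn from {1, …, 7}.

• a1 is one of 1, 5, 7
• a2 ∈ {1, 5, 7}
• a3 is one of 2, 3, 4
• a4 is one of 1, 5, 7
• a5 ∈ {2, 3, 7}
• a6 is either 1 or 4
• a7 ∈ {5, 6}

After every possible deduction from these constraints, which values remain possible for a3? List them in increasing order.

The 7 variables together cover exactly {1, 2, 3, 4, 5, 6, 7} — 7 values for 7 variables — and 6 appears only in a7's list, so a7 = 6.
a1, a2, a4 between them cover only {1, 5, 7} — a naked triple. Remove those values from a5, a6.
a6's domain is down to {4}, so a6 = 4. Strike 4 from a3.
No further eliminations apply; a3 can still be any of 2, 3.

2, 3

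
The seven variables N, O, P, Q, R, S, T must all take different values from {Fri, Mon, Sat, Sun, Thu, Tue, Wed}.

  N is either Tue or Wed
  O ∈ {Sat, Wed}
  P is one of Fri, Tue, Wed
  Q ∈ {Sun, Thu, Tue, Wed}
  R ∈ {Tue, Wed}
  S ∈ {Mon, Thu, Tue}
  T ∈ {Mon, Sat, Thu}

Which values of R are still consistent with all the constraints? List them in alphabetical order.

Tue, Wed

The 7 variables together cover exactly {Fri, Mon, Sat, Sun, Thu, Tue, Wed} — 7 values for 7 variables — and Fri appears only in P's list, so P = Fri.
The 6 still-open variables draw from only 6 values {Mon, Sat, Sun, Thu, Tue, Wed}, so each is used; only Q can be Sun, hence Q = Sun.
The 2 variables N and R are confined to {Tue, Wed}, which locks those values in; drop them from O, S.
O must be Sat (only option left). So T can't be Sat.
No further eliminations apply; R can still be any of Tue, Wed.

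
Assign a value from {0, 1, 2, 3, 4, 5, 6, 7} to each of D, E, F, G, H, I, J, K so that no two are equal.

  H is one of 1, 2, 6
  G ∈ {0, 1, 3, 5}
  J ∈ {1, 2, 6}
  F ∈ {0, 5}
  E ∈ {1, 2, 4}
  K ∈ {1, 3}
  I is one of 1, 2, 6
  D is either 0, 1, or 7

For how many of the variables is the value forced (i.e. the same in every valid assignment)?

The 8 variables together cover exactly {0, 1, 2, 3, 4, 5, 6, 7} — 8 values for 8 variables — and 4 appears only in E's list, so E = 4.
Among the 7 still-open variables, 7 fits only D (and all 7 values in {0, 1, 2, 3, 5, 6, 7} must be used), so D = 7.
H, I, J between them cover only {1, 2, 6} — a naked triple. Remove those values from G, K.
K has just one choice, so K = 3. Remove 3 from G.
Determined: D=7, E=4, K=3. The other variables each still have more than one consistent value. That makes 3.

3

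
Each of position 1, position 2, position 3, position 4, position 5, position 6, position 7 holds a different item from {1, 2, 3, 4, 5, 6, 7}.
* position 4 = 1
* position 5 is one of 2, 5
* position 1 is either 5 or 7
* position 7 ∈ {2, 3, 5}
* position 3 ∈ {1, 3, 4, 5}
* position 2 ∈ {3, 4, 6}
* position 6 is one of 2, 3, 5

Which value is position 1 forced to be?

7

position 4's domain is down to {1}, so position 4 = 1. So position 3 can't be 1.
The 6 still-open variables together cover exactly {2, 3, 4, 5, 6, 7} — 6 values for 6 variables — and 6 appears only in position 2's list, so position 2 = 6.
Among the 5 still-open variables, 4 fits only position 3 (and all 5 values in {2, 3, 4, 5, 7} must be used), so position 3 = 4.
The 4 still-open variables together cover exactly {2, 3, 5, 7} — 4 values for 4 variables — and 7 appears only in position 1's list, so position 1 = 7.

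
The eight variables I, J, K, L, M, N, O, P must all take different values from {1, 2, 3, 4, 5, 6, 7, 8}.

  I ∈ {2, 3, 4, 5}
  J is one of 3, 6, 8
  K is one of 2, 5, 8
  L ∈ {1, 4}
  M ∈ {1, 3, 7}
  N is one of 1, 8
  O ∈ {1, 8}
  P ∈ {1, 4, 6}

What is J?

Among the 8 variables, 7 fits only M (and all 8 values in {1, 2, 3, 4, 5, 6, 7, 8} must be used), so M = 7.
N and O between them cover only {1, 8} — a naked pair. Remove those values from J, K, L, P.
L must be 4 (only option left). Strike 4 from I, P.
P's domain is down to {6}, so P = 6. Strike 6 from J.
So J = 3.

3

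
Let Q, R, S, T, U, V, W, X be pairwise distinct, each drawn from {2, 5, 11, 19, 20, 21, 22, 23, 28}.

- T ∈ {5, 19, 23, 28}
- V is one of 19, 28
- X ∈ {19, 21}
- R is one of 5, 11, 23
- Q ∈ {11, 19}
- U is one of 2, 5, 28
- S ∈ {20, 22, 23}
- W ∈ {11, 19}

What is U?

2

Q and W between them cover only {11, 19} — a naked pair. Remove those values from R, T, V, X.
V's domain is down to {28}, so V = 28. Remove 28 from T, U.
That leaves X = 21.
The 2 variables R and T are confined to {5, 23}, which locks those values in; drop them from S, U.
So U = 2.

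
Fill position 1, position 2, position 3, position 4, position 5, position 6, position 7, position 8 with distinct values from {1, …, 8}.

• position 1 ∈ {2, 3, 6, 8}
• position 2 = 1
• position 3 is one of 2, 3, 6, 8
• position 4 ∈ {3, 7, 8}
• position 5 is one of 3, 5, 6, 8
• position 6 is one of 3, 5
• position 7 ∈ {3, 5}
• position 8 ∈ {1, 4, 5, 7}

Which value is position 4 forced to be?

position 2 must be 1 (only option left). Eliminate 1 elsewhere: position 8.
Among the 7 still-open variables, 4 fits only position 8 (and all 7 values in {2, 3, 4, 5, 6, 7, 8} must be used), so position 8 = 4.
The 6 still-open variables draw from only 6 values {2, 3, 5, 6, 7, 8}, so each is used; only position 4 can be 7, hence position 4 = 7.

7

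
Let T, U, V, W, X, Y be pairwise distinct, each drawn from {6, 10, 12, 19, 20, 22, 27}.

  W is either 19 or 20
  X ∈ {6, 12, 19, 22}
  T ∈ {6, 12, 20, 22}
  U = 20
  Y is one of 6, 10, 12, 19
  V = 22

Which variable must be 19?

W

U's domain is down to {20}, so U = 20. So T, W can't be 20.
So 19 goes to W.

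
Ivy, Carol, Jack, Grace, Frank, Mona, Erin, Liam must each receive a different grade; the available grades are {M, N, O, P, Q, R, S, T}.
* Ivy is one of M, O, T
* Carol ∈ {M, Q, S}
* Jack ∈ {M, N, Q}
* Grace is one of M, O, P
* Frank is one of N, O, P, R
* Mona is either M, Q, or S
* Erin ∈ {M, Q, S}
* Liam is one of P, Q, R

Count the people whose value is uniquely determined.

The 8 variables draw from only 8 values {M, N, O, P, Q, R, S, T}, so each is used; only Ivy can be T, hence Ivy = T.
Carol, Mona, Erin between them cover only {M, Q, S} — a naked triple. Remove those values from Jack, Grace, Liam.
Jack has just one choice, so Jack = N. Remove N from Frank.
Determined: Ivy=T, Jack=N. The other people each still have more than one consistent value. That makes 2.

2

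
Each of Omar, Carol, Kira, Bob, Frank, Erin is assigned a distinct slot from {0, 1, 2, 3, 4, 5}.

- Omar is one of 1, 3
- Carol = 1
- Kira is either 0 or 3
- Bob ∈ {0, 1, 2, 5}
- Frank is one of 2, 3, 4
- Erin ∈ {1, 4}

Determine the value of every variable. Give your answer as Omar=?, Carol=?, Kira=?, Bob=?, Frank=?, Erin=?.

Omar=3, Carol=1, Kira=0, Bob=5, Frank=2, Erin=4

Carol's domain is down to {1}, so Carol = 1. So Omar, Bob, Erin can't be 1.
That leaves Erin = 4. Eliminate 4 elsewhere: Frank.
Omar must be 3 (only option left). Remove 3 from Kira, Frank.
Kira must be 0 (only option left). So Bob can't be 0.
Frank must be 2 (only option left). So Bob can't be 2.
That leaves Bob = 5.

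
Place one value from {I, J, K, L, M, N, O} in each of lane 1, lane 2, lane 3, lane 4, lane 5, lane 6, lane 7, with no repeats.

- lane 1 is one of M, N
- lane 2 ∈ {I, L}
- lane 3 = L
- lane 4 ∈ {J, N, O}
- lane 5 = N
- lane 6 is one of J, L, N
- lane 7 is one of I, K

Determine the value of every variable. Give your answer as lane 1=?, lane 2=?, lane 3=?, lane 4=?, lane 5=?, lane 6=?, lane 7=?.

lane 1=M, lane 2=I, lane 3=L, lane 4=O, lane 5=N, lane 6=J, lane 7=K

lane 3's domain is down to {L}, so lane 3 = L. Strike L from lane 2, lane 6.
lane 5 has just one choice, so lane 5 = N. Remove N from lane 1, lane 4, lane 6.
lane 6 has just one choice, so lane 6 = J. Eliminate J elsewhere: lane 4.
That leaves lane 1 = M.
lane 2 has just one choice, so lane 2 = I. Eliminate I elsewhere: lane 7.
lane 4 must be O (only option left).
lane 7 must be K (only option left).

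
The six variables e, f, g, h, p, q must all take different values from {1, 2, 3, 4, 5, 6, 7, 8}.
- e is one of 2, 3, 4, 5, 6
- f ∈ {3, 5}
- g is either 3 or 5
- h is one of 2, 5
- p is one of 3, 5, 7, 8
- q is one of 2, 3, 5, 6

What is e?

f and g share exactly the 2 values {3, 5}; by pigeonhole those values go to them, so strike 3, 5 from e, h, p, q.
That leaves h = 2. Strike 2 from e, q.
q has just one choice, so q = 6. Remove 6 from e.
So e = 4.

4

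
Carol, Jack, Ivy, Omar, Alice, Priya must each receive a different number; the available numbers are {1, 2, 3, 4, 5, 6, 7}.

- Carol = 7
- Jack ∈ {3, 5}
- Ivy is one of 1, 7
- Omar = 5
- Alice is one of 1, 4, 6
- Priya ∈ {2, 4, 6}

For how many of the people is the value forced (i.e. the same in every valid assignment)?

4

Carol's domain is down to {7}, so Carol = 7. Eliminate 7 elsewhere: Ivy.
That leaves Ivy = 1. Eliminate 1 elsewhere: Alice.
That leaves Omar = 5. Eliminate 5 elsewhere: Jack.
Jack has just one choice, so Jack = 3.
Determined: Carol=7, Jack=3, Ivy=1, Omar=5. The other people each still have more than one consistent value. That makes 4.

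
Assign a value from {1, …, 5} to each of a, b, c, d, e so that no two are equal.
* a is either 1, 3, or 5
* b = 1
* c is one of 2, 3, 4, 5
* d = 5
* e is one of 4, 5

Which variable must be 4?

b has just one choice, so b = 1. Strike 1 from a.
d must be 5 (only option left). Strike 5 from a, c, e.
So 4 goes to e.

e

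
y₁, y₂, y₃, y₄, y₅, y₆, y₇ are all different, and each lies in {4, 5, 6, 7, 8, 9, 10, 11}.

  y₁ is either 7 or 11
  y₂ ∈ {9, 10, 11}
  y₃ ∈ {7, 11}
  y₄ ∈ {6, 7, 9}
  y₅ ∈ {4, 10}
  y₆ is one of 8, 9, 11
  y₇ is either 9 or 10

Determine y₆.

8

Among the 7 variables, 4 fits only y₅ (and all 7 values in {4, 6, 7, 8, 9, 10, 11} must be used), so y₅ = 4.
The 6 still-open variables draw from only 6 values {6, 7, 8, 9, 10, 11}, so each is used; only y₄ can be 6, hence y₄ = 6.
The 5 still-open variables draw from only 5 values {7, 8, 9, 10, 11}, so each is used; only y₆ can be 8, hence y₆ = 8.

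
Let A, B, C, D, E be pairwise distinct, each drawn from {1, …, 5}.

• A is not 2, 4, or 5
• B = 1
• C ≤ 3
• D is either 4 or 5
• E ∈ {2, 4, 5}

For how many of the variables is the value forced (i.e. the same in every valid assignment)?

B must be 1 (only option left). So A, C can't be 1.
A has just one choice, so A = 3. Remove 3 from C.
That leaves C = 2. Strike 2 from E.
Determined: A=3, B=1, C=2. The other variables each still have more than one consistent value. That makes 3.

3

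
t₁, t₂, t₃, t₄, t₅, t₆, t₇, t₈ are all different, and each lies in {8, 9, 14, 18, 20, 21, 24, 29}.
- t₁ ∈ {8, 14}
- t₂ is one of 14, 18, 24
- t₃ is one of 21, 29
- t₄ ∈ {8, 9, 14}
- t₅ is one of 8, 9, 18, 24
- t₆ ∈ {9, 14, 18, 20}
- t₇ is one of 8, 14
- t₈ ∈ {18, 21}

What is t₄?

The 8 variables draw from only 8 values {8, 9, 14, 18, 20, 21, 24, 29}, so each is used; only t₆ can be 20, hence t₆ = 20.
Among the 7 still-open variables, 29 fits only t₃ (and all 7 values in {8, 9, 14, 18, 21, 24, 29} must be used), so t₃ = 29.
The 6 still-open variables together cover exactly {8, 9, 14, 18, 21, 24} — 6 values for 6 variables — and 21 appears only in t₈'s list, so t₈ = 21.
t₁ and t₇ share exactly the 2 values {8, 14}; by pigeonhole those values go to them, so strike 8, 14 from t₂, t₄, t₅.
So t₄ = 9.

9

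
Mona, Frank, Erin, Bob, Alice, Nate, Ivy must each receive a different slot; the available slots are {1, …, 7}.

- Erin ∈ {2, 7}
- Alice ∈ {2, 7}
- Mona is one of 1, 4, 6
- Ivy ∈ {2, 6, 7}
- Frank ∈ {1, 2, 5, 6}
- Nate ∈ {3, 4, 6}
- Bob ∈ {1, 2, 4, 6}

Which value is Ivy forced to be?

The 7 variables draw from only 7 values {1, 2, 3, 4, 5, 6, 7}, so each is used; only Nate can be 3, hence Nate = 3.
The 6 still-open variables draw from only 6 values {1, 2, 4, 5, 6, 7}, so each is used; only Frank can be 5, hence Frank = 5.
The 2 variables Erin and Alice are confined to {2, 7}, which locks those values in; drop them from Bob, Ivy.
So Ivy = 6.

6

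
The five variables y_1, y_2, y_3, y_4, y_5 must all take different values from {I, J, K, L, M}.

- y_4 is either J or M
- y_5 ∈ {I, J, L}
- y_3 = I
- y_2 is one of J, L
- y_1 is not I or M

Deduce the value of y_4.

M

y_3 must be I (only option left). Strike I from y_5.
Among the 4 still-open variables, K fits only y_1 (and all 4 values in {J, K, L, M} must be used), so y_1 = K.
The 3 still-open variables together cover exactly {J, L, M} — 3 values for 3 variables — and M appears only in y_4's list, so y_4 = M.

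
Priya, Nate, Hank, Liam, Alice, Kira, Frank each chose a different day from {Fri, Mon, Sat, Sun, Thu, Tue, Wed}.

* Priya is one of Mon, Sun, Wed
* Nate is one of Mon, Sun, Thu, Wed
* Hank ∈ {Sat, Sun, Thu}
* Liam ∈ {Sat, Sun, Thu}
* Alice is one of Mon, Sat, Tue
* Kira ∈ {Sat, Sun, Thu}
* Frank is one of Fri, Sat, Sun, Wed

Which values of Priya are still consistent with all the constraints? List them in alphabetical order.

Mon, Wed

The 7 variables draw from only 7 values {Fri, Mon, Sat, Sun, Thu, Tue, Wed}, so each is used; only Frank can be Fri, hence Frank = Fri.
The 6 still-open variables draw from only 6 values {Mon, Sat, Sun, Thu, Tue, Wed}, so each is used; only Alice can be Tue, hence Alice = Tue.
Hank, Liam, Kira share exactly the 3 values {Sat, Sun, Thu}; by pigeonhole those values go to them, so strike Sat, Sun, Thu from Priya, Nate.
No further eliminations apply; Priya can still be any of Mon, Wed.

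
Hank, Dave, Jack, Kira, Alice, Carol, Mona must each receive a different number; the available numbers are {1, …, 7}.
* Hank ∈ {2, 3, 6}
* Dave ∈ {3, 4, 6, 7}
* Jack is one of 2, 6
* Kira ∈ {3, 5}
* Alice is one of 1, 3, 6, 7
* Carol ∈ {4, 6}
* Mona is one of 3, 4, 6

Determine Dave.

7

The 7 variables together cover exactly {1, 2, 3, 4, 5, 6, 7} — 7 values for 7 variables — and 1 appears only in Alice's list, so Alice = 1.
Among the 6 still-open variables, 5 fits only Kira (and all 6 values in {2, 3, 4, 5, 6, 7} must be used), so Kira = 5.
The 5 still-open variables together cover exactly {2, 3, 4, 6, 7} — 5 values for 5 variables — and 7 appears only in Dave's list, so Dave = 7.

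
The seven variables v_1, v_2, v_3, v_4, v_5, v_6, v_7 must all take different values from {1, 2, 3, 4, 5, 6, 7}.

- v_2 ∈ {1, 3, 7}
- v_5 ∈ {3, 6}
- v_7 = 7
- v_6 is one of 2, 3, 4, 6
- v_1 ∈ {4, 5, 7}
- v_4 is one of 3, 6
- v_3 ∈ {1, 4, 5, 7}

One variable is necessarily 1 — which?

v_7 must be 7 (only option left). So v_1, v_2, v_3 can't be 7.
The 6 still-open variables draw from only 6 values {1, 2, 3, 4, 5, 6}, so each is used; only v_6 can be 2, hence v_6 = 2.
v_4 and v_5 between them cover only {3, 6} — a naked pair. Remove those values from v_2.
So 1 goes to v_2.

v_2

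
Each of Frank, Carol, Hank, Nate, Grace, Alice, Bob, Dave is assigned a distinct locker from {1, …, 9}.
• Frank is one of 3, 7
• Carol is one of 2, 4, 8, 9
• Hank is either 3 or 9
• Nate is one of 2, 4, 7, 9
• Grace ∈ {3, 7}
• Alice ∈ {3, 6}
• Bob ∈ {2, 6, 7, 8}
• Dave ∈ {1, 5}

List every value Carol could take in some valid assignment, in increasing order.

The 2 variables Frank and Grace are confined to {3, 7}, which locks those values in; drop them from Hank, Nate, Alice, Bob.
Hank has just one choice, so Hank = 9. Strike 9 from Carol, Nate.
Alice's domain is down to {6}, so Alice = 6. Remove 6 from Bob.
No further eliminations apply; Carol can still be any of 2, 4, 8.

2, 4, 8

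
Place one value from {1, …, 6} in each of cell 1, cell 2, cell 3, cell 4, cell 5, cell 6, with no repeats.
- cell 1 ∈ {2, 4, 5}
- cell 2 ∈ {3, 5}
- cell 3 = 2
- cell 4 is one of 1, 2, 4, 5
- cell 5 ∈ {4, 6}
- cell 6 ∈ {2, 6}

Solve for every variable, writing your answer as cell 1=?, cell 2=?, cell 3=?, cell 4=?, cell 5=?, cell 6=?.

cell 1=5, cell 2=3, cell 3=2, cell 4=1, cell 5=4, cell 6=6

cell 3's domain is down to {2}, so cell 3 = 2. Remove 2 from cell 1, cell 4, cell 6.
cell 6 must be 6 (only option left). Eliminate 6 elsewhere: cell 5.
That leaves cell 5 = 4. Eliminate 4 elsewhere: cell 1, cell 4.
cell 1's domain is down to {5}, so cell 1 = 5. Eliminate 5 elsewhere: cell 2, cell 4.
cell 2 has just one choice, so cell 2 = 3.
That leaves cell 4 = 1.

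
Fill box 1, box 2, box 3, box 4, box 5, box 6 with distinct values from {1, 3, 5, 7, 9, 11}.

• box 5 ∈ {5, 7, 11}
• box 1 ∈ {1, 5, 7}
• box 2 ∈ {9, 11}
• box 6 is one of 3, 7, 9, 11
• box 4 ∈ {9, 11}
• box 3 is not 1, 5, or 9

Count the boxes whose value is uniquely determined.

2

The 6 variables together cover exactly {1, 3, 5, 7, 9, 11} — 6 values for 6 variables — and 1 appears only in box 1's list, so box 1 = 1.
The 5 still-open variables draw from only 5 values {3, 5, 7, 9, 11}, so each is used; only box 5 can be 5, hence box 5 = 5.
The 2 variables box 2 and box 4 are confined to {9, 11}, which locks those values in; drop them from box 3, box 6.
Determined: box 1=1, box 5=5. The other boxes each still have more than one consistent value. That makes 2.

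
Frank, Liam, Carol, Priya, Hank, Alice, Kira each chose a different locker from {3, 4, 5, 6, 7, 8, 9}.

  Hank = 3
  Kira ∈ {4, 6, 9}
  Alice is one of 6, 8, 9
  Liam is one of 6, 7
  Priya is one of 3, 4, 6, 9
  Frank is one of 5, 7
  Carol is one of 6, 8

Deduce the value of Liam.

Hank has just one choice, so Hank = 3. So Priya can't be 3.
Among the 6 still-open variables, 5 fits only Frank (and all 6 values in {4, 5, 6, 7, 8, 9} must be used), so Frank = 5.
The 5 still-open variables draw from only 5 values {4, 6, 7, 8, 9}, so each is used; only Liam can be 7, hence Liam = 7.

7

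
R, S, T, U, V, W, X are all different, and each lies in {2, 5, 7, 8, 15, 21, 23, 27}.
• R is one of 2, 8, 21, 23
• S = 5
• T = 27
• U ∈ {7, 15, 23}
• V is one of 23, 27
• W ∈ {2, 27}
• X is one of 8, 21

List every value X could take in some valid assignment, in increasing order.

S's domain is down to {5}, so S = 5.
T has just one choice, so T = 27. Eliminate 27 elsewhere: V, W.
V has just one choice, so V = 23. Remove 23 from R, U.
W must be 2 (only option left). Strike 2 from R.
No further eliminations apply; X can still be any of 8, 21.

8, 21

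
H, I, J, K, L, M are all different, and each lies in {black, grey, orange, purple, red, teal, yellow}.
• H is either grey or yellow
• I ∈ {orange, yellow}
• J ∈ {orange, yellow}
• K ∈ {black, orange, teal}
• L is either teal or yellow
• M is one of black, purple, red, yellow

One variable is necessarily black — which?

K

I and J between them cover only {orange, yellow} — a naked pair. Remove those values from H, K, L, M.
That leaves H = grey.
L has just one choice, so L = teal. So K can't be teal.
So black goes to K.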